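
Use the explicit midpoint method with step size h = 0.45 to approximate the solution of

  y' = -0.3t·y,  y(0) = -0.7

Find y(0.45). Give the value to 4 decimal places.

-0.6787

Midpoint: k1 = f(t_n, y_n); k2 = f(t_n + h/2, y_n + (h/2)·k1); y_{n+1} = y_n + h·k2.
t=0.000000, y=-0.700000:
  k1 = f(0.000000, -0.700000) = 0.000000
  k2 = f(0.225000, -0.700000) = 0.047250
  y ← -0.700000 + 0.45·0.047250 = -0.678737
y(0.45) ≈ -0.6787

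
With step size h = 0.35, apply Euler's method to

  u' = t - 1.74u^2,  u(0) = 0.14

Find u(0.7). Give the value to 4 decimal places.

Euler: u_{n+1} = u_n + h·f(t_n, u_n).
t=0.000000, u=0.140000: f=-0.034104 → u ← 0.140000 + 0.35·(-0.034104) = 0.128064
t=0.350000, u=0.128064: f=0.321464 → u ← 0.128064 + 0.35·0.321464 = 0.240576
u(0.7) ≈ 0.2406

0.2406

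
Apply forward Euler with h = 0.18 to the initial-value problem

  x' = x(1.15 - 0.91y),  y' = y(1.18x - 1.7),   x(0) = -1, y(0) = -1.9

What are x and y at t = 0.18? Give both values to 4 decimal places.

-1.5182, -0.9150

Euler on (x,y): x_{n+1} = x_n + h·x', y_{n+1} = y_n + h·y'.
0.000000: (-1.000000, -1.900000); f=(-2.879000, 5.472000) → (-1.518220, -0.915040)
(x(0.18), y(0.18)) ≈ (-1.5182, -0.9150)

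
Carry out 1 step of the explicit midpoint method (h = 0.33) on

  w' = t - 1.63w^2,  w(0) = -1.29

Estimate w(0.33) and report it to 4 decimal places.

Midpoint: k1 = f(t_n, w_n); k2 = f(t_n + h/2, w_n + (h/2)·k1); w_{n+1} = w_n + h·k2.
t=0.000000, w=-1.290000:
  k1 = f(0.000000, -1.290000) = -2.712483
  k2 = f(0.165000, -1.737560) = -4.756155
  w ← -1.290000 + 0.33·(-4.756155) = -2.859531
w(0.33) ≈ -2.8595

-2.8595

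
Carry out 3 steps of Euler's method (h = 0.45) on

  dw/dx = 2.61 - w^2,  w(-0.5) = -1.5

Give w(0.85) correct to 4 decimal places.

-0.2172

Euler: w_{n+1} = w_n + h·f(x_n, w_n).
x=-0.500000, w=-1.500000: f=0.360000 → w ← -1.500000 + 0.45·0.360000 = -1.338000
x=-0.050000, w=-1.338000: f=0.819756 → w ← -1.338000 + 0.45·0.819756 = -0.969110
x=0.400000, w=-0.969110: f=1.670826 → w ← -0.969110 + 0.45·1.670826 = -0.217238
w(0.85) ≈ -0.2172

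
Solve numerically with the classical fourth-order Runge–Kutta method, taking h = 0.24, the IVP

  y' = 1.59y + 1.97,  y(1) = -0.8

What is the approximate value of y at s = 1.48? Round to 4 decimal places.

RK4: k1 = f(s_n, y_n); k2 = f(s_n + h/2, y_n + (h/2)·k1); k3 = f(s_n + h/2, y_n + (h/2)·k2); k4 = f(s_n + h, y_n + h·k3); y_{n+1} = y_n + (h/6)·(k1 + 2k2 + 2k3 + k4).
s=1.000000, y=-0.800000:
  k1 = f(1.000000, -0.800000) = 0.698000
  k2 = f(1.120000, -0.716240) = 0.831178
  k3 = f(1.120000, -0.700259) = 0.856589
  k4 = f(1.240000, -0.594419) = 1.024874
  y ← -0.800000 + (0.24/6)·(k1 + 2k2 + 2k3 + k4) = -0.596064
s=1.240000, y=-0.596064:
  k1 = f(1.240000, -0.596064) = 1.022259
  k2 = f(1.360000, -0.473393) = 1.217306
  k3 = f(1.360000, -0.449987) = 1.254521
  k4 = f(1.480000, -0.294979) = 1.500984
  y ← -0.596064 + (0.24/6)·(k1 + 2k2 + 2k3 + k4) = -0.297388
y(1.48) ≈ -0.2974

-0.2974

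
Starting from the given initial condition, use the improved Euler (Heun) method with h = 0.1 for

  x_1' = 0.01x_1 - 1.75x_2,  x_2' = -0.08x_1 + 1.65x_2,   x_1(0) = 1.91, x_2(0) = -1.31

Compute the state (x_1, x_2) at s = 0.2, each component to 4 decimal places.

2.4611, -1.8602

Heun on (x_1,x_2): k1 = f(s_n, state_n); k2 = f(s_n + h, state_n + h·k1); state_{n+1} = state_n + (h/2)·(k1 + k2).
0.000000: (1.910000, -1.310000)
  k1 = (2.311600, -2.314300)
  predictor → (2.141160, -1.541430)
  k2 = (2.718914, -2.714652)
  → (2.161526, -1.561448)
0.100000: (2.161526, -1.561448)
  k1 = (2.754149, -2.749311)
  predictor → (2.436941, -1.836379)
  k2 = (3.238032, -3.224980)
  → (2.461135, -1.860162)
(x_1(0.2), x_2(0.2)) ≈ (2.4611, -1.8602)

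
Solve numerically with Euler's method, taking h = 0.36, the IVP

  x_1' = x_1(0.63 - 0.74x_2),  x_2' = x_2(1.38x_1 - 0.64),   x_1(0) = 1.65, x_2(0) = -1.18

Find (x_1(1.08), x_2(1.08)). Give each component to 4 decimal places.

9.8446, -11.2492

Euler on (x_1,x_2): x_1_{n+1} = x_1_n + h·x_1', x_2_{n+1} = x_2_n + h·x_2'.
0.000000: (1.650000, -1.180000); f=(2.480280, -1.931660) → (2.542901, -1.875398)
0.360000: (2.542901, -1.875398); f=(5.131051, -5.380897) → (4.390079, -3.812520)
0.720000: (4.390079, -3.812520); f=(15.151326, -20.657414) → (9.844556, -11.249189)
(x_1(1.08), x_2(1.08)) ≈ (9.8446, -11.2492)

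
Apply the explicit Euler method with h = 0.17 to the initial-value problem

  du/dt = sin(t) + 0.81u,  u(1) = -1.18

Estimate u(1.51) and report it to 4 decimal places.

Euler: u_{n+1} = u_n + h·f(t_n, u_n).
t=1.000000, u=-1.180000: f=-0.114329 → u ← -1.180000 + 0.17·(-0.114329) = -1.199436
t=1.170000, u=-1.199436: f=-0.050793 → u ← -1.199436 + 0.17·(-0.050793) = -1.208071
t=1.340000, u=-1.208071: f=-0.005053 → u ← -1.208071 + 0.17·(-0.005053) = -1.208930
u(1.51) ≈ -1.2089

-1.2089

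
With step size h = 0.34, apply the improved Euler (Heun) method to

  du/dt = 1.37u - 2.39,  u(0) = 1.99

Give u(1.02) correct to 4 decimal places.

2.7023

Heun: k1 = f(t_n, u_n); k2 = f(t_n + h, u_n + h·k1); u_{n+1} = u_n + (h/2)·(k1 + k2).
t=0.000000, u=1.990000:
  k1 = f(0.000000, 1.990000) = 0.336300
  k2 = f(0.340000, 2.104342) = 0.492949
  u ← 1.990000 + (0.34/2)·(0.336300 + 0.492949) = 2.130972
t=0.340000, u=2.130972:
  k1 = f(0.340000, 2.130972) = 0.529432
  k2 = f(0.680000, 2.310979) = 0.776041
  u ← 2.130972 + (0.34/2)·(0.529432 + 0.776041) = 2.352903
t=0.680000, u=2.352903:
  k1 = f(0.680000, 2.352903) = 0.833477
  k2 = f(1.020000, 2.636285) = 1.221710
  u ← 2.352903 + (0.34/2)·(0.833477 + 1.221710) = 2.702285
u(1.02) ≈ 2.7023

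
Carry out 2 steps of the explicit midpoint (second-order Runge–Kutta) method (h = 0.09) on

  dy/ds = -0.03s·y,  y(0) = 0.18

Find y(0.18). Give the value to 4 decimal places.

0.1799

Midpoint: k1 = f(s_n, y_n); k2 = f(s_n + h/2, y_n + (h/2)·k1); y_{n+1} = y_n + h·k2.
s=0.000000, y=0.180000:
  k1 = f(0.000000, 0.180000) = 0.000000
  k2 = f(0.045000, 0.180000) = -0.000243
  y ← 0.180000 + 0.09·(-0.000243) = 0.179978
s=0.090000, y=0.179978:
  k1 = f(0.090000, 0.179978) = -0.000486
  k2 = f(0.135000, 0.179956) = -0.000729
  y ← 0.179978 + 0.09·(-0.000729) = 0.179913
y(0.18) ≈ 0.1799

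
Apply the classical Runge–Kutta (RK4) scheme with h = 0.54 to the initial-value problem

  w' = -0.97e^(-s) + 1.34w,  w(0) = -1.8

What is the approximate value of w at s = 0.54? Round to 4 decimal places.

RK4: k1 = f(s_n, w_n); k2 = f(s_n + h/2, w_n + (h/2)·k1); k3 = f(s_n + h/2, w_n + (h/2)·k2); k4 = f(s_n + h, w_n + h·k3); w_{n+1} = w_n + (h/6)·(k1 + 2k2 + 2k3 + k4).
s=0.000000, w=-1.800000:
  k1 = f(0.000000, -1.800000) = -3.382000
  k2 = f(0.270000, -2.713140) = -4.376086
  k3 = f(0.270000, -2.981543) = -4.735746
  k4 = f(0.540000, -4.357303) = -6.404052
  w ← -1.800000 + (0.54/6)·(k1 + 2k2 + 2k3 + k4) = -4.320874
w(0.54) ≈ -4.3209

-4.3209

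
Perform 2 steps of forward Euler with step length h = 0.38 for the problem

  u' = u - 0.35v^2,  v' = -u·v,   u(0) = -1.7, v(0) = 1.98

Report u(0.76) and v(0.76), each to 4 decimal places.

-5.3697, 6.8102

Euler on (u,v): u_{n+1} = u_n + h·u', v_{n+1} = v_n + h·v'.
0.000000: (-1.700000, 1.980000); f=(-3.072140, 3.366000) → (-2.867413, 3.259080)
0.380000: (-2.867413, 3.259080); f=(-6.584974, 9.345129) → (-5.369703, 6.810229)
(u(0.76), v(0.76)) ≈ (-5.3697, 6.8102)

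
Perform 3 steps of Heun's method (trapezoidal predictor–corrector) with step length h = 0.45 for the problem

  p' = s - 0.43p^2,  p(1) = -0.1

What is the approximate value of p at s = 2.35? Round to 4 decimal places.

1.6325

Heun: k1 = f(s_n, p_n); k2 = f(s_n + h, p_n + h·k1); p_{n+1} = p_n + (h/2)·(k1 + k2).
s=1.000000, p=-0.100000:
  k1 = f(1.000000, -0.100000) = 0.995700
  k2 = f(1.450000, 0.348065) = 1.397906
  p ← -0.100000 + (0.45/2)·(0.995700 + 1.397906) = 0.438561
s=1.450000, p=0.438561:
  k1 = f(1.450000, 0.438561) = 1.367296
  k2 = f(1.900000, 1.053844) = 1.422447
  p ← 0.438561 + (0.45/2)·(1.367296 + 1.422447) = 1.066253
s=1.900000, p=1.066253:
  k1 = f(1.900000, 1.066253) = 1.411135
  k2 = f(2.350000, 1.701264) = 1.105451
  p ← 1.066253 + (0.45/2)·(1.411135 + 1.105451) = 1.632485
p(2.35) ≈ 1.6325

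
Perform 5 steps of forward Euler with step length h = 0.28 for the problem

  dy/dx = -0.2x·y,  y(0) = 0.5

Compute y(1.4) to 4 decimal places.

Euler: y_{n+1} = y_n + h·f(x_n, y_n).
x=0.000000, y=0.500000: f=0.000000 → y ← 0.500000 + 0.28·0.000000 = 0.500000
x=0.280000, y=0.500000: f=-0.028000 → y ← 0.500000 + 0.28·(-0.028000) = 0.492160
x=0.560000, y=0.492160: f=-0.055122 → y ← 0.492160 + 0.28·(-0.055122) = 0.476726
x=0.840000, y=0.476726: f=-0.080090 → y ← 0.476726 + 0.28·(-0.080090) = 0.454301
x=1.120000, y=0.454301: f=-0.101763 → y ← 0.454301 + 0.28·(-0.101763) = 0.425807
y(1.4) ≈ 0.4258

0.4258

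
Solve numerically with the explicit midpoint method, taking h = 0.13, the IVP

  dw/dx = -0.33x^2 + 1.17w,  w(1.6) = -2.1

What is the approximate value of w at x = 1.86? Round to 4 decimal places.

-3.1398

Midpoint: k1 = f(x_n, w_n); k2 = f(x_n + h/2, w_n + (h/2)·k1); w_{n+1} = w_n + h·k2.
x=1.600000, w=-2.100000:
  k1 = f(1.600000, -2.100000) = -3.301800
  k2 = f(1.665000, -2.314617) = -3.622936
  w ← -2.100000 + 0.13·(-3.622936) = -2.570982
x=1.730000, w=-2.570982:
  k1 = f(1.730000, -2.570982) = -3.995706
  k2 = f(1.795000, -2.830703) = -4.375190
  w ← -2.570982 + 0.13·(-4.375190) = -3.139756
w(1.86) ≈ -3.1398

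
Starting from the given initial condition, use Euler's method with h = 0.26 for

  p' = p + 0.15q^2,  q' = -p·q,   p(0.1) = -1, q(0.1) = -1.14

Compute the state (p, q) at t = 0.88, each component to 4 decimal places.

-1.6795, -2.5965

Euler on (p,q): p_{n+1} = p_n + h·p', q_{n+1} = q_n + h·q'.
0.100000: (-1.000000, -1.140000); f=(-0.805060, -1.140000) → (-1.209316, -1.436400)
0.360000: (-1.209316, -1.436400); f=(-0.899829, -1.737061) → (-1.443271, -1.888036)
0.620000: (-1.443271, -1.888036); f=(-0.908569, -2.724948) → (-1.679499, -2.596522)
(p(0.88), q(0.88)) ≈ (-1.6795, -2.5965)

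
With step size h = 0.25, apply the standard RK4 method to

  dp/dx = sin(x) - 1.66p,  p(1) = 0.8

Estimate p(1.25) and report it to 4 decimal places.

RK4: k1 = f(x_n, p_n); k2 = f(x_n + h/2, p_n + (h/2)·k1); k3 = f(x_n + h/2, p_n + (h/2)·k2); k4 = f(x_n + h, p_n + h·k3); p_{n+1} = p_n + (h/6)·(k1 + 2k2 + 2k3 + k4).
x=1.000000, p=0.800000:
  k1 = f(1.000000, 0.800000) = -0.486529
  k2 = f(1.125000, 0.739184) = -0.324778
  k3 = f(1.125000, 0.759403) = -0.358341
  k4 = f(1.250000, 0.710415) = -0.230304
  p ← 0.800000 + (0.25/6)·(k1 + 2k2 + 2k3 + k4) = 0.713205
p(1.25) ≈ 0.7132

0.7132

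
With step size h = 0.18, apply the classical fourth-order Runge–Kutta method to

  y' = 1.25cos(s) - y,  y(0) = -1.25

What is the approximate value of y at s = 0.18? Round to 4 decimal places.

-0.8393

RK4: k1 = f(s_n, y_n); k2 = f(s_n + h/2, y_n + (h/2)·k1); k3 = f(s_n + h/2, y_n + (h/2)·k2); k4 = f(s_n + h, y_n + h·k3); y_{n+1} = y_n + (h/6)·(k1 + 2k2 + 2k3 + k4).
s=0.000000, y=-1.250000:
  k1 = f(0.000000, -1.250000) = 2.500000
  k2 = f(0.090000, -1.025000) = 2.269941
  k3 = f(0.090000, -1.045705) = 2.290646
  k4 = f(0.180000, -0.837684) = 2.067488
  y ← -1.250000 + (0.18/6)·(k1 + 2k2 + 2k3 + k4) = -0.839340
y(0.18) ≈ -0.8393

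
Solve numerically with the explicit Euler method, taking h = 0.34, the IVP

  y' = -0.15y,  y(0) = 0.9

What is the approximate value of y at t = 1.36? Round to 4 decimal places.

0.7300

Euler: y_{n+1} = y_n + h·f(t_n, y_n).
t=0.000000, y=0.900000: f=-0.135000 → y ← 0.900000 + 0.34·(-0.135000) = 0.854100
t=0.340000, y=0.854100: f=-0.128115 → y ← 0.854100 + 0.34·(-0.128115) = 0.810541
t=0.680000, y=0.810541: f=-0.121581 → y ← 0.810541 + 0.34·(-0.121581) = 0.769203
t=1.020000, y=0.769203: f=-0.115380 → y ← 0.769203 + 0.34·(-0.115380) = 0.729974
y(1.36) ≈ 0.7300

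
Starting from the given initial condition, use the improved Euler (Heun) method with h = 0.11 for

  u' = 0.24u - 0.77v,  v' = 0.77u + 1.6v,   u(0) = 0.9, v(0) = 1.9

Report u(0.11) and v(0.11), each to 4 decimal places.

0.7436, 2.3410

Heun on (u,v): k1 = f(s_n, state_n); k2 = f(s_n + h, state_n + h·k1); state_{n+1} = state_n + (h/2)·(k1 + k2).
0.000000: (0.900000, 1.900000)
  k1 = (-1.247000, 3.733000)
  predictor → (0.762830, 2.310630)
  k2 = (-1.596106, 4.284387)
  → (0.743629, 2.340956)
(u(0.11), v(0.11)) ≈ (0.7436, 2.3410)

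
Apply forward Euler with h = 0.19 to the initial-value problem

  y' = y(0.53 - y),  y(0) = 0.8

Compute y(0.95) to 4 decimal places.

0.6577

Euler: y_{n+1} = y_n + h·f(t_n, y_n).
t=0.000000, y=0.800000: f=-0.216000 → y ← 0.800000 + 0.19·(-0.216000) = 0.758960
t=0.190000, y=0.758960: f=-0.173771 → y ← 0.758960 + 0.19·(-0.173771) = 0.725943
t=0.380000, y=0.725943: f=-0.142244 → y ← 0.725943 + 0.19·(-0.142244) = 0.698917
t=0.570000, y=0.698917: f=-0.118059 → y ← 0.698917 + 0.19·(-0.118059) = 0.676486
t=0.760000, y=0.676486: f=-0.099096 → y ← 0.676486 + 0.19·(-0.099096) = 0.657658
y(0.95) ≈ 0.6577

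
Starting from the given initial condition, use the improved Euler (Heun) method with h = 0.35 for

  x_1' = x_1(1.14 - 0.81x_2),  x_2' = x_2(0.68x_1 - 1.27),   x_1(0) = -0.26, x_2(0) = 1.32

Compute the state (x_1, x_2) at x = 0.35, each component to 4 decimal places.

-0.2918, 0.8203

Heun on (x_1,x_2): k1 = f(x_n, state_n); k2 = f(x_n + h, state_n + h·k1); state_{n+1} = state_n + (h/2)·(k1 + k2).
0.000000: (-0.260000, 1.320000)
  k1 = (-0.018408, -1.909776)
  predictor → (-0.266443, 0.651578)
  k2 = (-0.163122, -0.945558)
  → (-0.291768, 0.820317)
(x_1(0.35), x_2(0.35)) ≈ (-0.2918, 0.8203)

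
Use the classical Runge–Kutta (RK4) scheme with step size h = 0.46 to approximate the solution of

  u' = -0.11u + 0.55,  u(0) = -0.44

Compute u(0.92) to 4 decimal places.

0.0836

RK4: k1 = f(t_n, u_n); k2 = f(t_n + h/2, u_n + (h/2)·k1); k3 = f(t_n + h/2, u_n + (h/2)·k2); k4 = f(t_n + h, u_n + h·k3); u_{n+1} = u_n + (h/6)·(k1 + 2k2 + 2k3 + k4).
t=0.000000, u=-0.440000:
  k1 = f(0.000000, -0.440000) = 0.598400
  k2 = f(0.230000, -0.302368) = 0.583260
  k3 = f(0.230000, -0.305850) = 0.583644
  k4 = f(0.460000, -0.171524) = 0.568868
  u ← -0.440000 + (0.46/6)·(k1 + 2k2 + 2k3 + k4) = -0.171584
t=0.460000, u=-0.171584:
  k1 = f(0.460000, -0.171584) = 0.568874
  k2 = f(0.690000, -0.040743) = 0.554482
  k3 = f(0.690000, -0.044053) = 0.554846
  k4 = f(0.920000, 0.083645) = 0.540799
  u ← -0.171584 + (0.46/6)·(k1 + 2k2 + 2k3 + k4) = 0.083588
u(0.92) ≈ 0.0836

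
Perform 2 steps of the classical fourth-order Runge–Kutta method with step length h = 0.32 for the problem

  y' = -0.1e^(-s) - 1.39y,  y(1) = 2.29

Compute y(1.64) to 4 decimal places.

0.9302

RK4: k1 = f(s_n, y_n); k2 = f(s_n + h/2, y_n + (h/2)·k1); k3 = f(s_n + h/2, y_n + (h/2)·k2); k4 = f(s_n + h, y_n + h·k3); y_{n+1} = y_n + (h/6)·(k1 + 2k2 + 2k3 + k4).
s=1.000000, y=2.290000:
  k1 = f(1.000000, 2.290000) = -3.219888
  k2 = f(1.160000, 1.774818) = -2.498346
  k3 = f(1.160000, 1.890265) = -2.658817
  k4 = f(1.320000, 1.439179) = -2.027172
  y ← 2.290000 + (0.32/6)·(k1 + 2k2 + 2k3 + k4) = 1.460060
s=1.320000, y=1.460060:
  k1 = f(1.320000, 1.460060) = -2.056196
  k2 = f(1.480000, 1.131068) = -1.594948
  k3 = f(1.480000, 1.204868) = -1.697530
  k4 = f(1.640000, 0.916850) = -1.293819
  y ← 1.460060 + (0.32/6)·(k1 + 2k2 + 2k3 + k4) = 0.930194
y(1.64) ≈ 0.9302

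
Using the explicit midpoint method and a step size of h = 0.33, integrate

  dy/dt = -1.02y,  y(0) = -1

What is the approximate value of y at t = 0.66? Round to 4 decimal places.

Midpoint: k1 = f(t_n, y_n); k2 = f(t_n + h/2, y_n + (h/2)·k1); y_{n+1} = y_n + h·k2.
t=0.000000, y=-1.000000:
  k1 = f(0.000000, -1.000000) = 1.020000
  k2 = f(0.165000, -0.831700) = 0.848334
  y ← -1.000000 + 0.33·0.848334 = -0.720050
t=0.330000, y=-0.720050:
  k1 = f(0.330000, -0.720050) = 0.734451
  k2 = f(0.495000, -0.598865) = 0.610843
  y ← -0.720050 + 0.33·0.610843 = -0.518472
y(0.66) ≈ -0.5185

-0.5185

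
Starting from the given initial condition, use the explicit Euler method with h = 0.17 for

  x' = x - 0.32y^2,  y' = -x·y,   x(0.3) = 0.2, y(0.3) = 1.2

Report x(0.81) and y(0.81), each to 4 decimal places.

Euler on (x,y): x_{n+1} = x_n + h·x', y_{n+1} = y_n + h·y'.
0.300000: (0.200000, 1.200000); f=(-0.260800, -0.240000) → (0.155664, 1.159200)
0.470000: (0.155664, 1.159200); f=(-0.274334, -0.180446) → (0.109027, 1.128524)
0.640000: (0.109027, 1.128524); f=(-0.298514, -0.123040) → (0.058280, 1.107607)
(x(0.81), y(0.81)) ≈ (0.0583, 1.1076)

0.0583, 1.1076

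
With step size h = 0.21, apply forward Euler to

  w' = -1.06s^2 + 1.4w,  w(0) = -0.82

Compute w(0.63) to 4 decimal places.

-1.8287

Euler: w_{n+1} = w_n + h·f(s_n, w_n).
s=0.000000, w=-0.820000: f=-1.148000 → w ← -0.820000 + 0.21·(-1.148000) = -1.061080
s=0.210000, w=-1.061080: f=-1.532258 → w ← -1.061080 + 0.21·(-1.532258) = -1.382854
s=0.420000, w=-1.382854: f=-2.122980 → w ← -1.382854 + 0.21·(-2.122980) = -1.828680
w(0.63) ≈ -1.8287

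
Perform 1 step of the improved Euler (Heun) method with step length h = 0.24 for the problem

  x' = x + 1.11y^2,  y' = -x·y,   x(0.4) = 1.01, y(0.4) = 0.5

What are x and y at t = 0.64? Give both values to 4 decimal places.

1.3419, 0.3794

Heun on (x,y): k1 = f(t_n, state_n); k2 = f(t_n + h, state_n + h·k1); state_{n+1} = state_n + (h/2)·(k1 + k2).
0.400000: (1.010000, 0.500000)
  k1 = (1.287500, -0.505000)
  predictor → (1.319000, 0.378800)
  k2 = (1.478273, -0.499637)
  → (1.341893, 0.379444)
(x(0.64), y(0.64)) ≈ (1.3419, 0.3794)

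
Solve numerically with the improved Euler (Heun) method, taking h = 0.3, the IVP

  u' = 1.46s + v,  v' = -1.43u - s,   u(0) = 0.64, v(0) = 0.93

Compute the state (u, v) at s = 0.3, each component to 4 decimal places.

Heun on (u,v): k1 = f(s_n, state_n); k2 = f(s_n + h, state_n + h·k1); state_{n+1} = state_n + (h/2)·(k1 + k2).
0.000000: (0.640000, 0.930000)
  k1 = (0.930000, -0.915200)
  predictor → (0.919000, 0.655440)
  k2 = (1.093440, -1.614170)
  → (0.943516, 0.550595)
(u(0.3), v(0.3)) ≈ (0.9435, 0.5506)

0.9435, 0.5506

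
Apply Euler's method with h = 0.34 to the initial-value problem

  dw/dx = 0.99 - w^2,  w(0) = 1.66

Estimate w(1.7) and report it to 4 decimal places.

Euler: w_{n+1} = w_n + h·f(x_n, w_n).
x=0.000000, w=1.660000: f=-1.765600 → w ← 1.660000 + 0.34·(-1.765600) = 1.059696
x=0.340000, w=1.059696: f=-0.132956 → w ← 1.059696 + 0.34·(-0.132956) = 1.014491
x=0.680000, w=1.014491: f=-0.039192 → w ← 1.014491 + 0.34·(-0.039192) = 1.001166
x=1.020000, w=1.001166: f=-0.012333 → w ← 1.001166 + 0.34·(-0.012333) = 0.996973
x=1.360000, w=0.996973: f=-0.003954 → w ← 0.996973 + 0.34·(-0.003954) = 0.995628
w(1.7) ≈ 0.9956

0.9956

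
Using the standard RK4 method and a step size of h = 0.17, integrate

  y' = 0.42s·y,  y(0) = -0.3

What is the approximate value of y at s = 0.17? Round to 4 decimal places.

-0.3018

RK4: k1 = f(s_n, y_n); k2 = f(s_n + h/2, y_n + (h/2)·k1); k3 = f(s_n + h/2, y_n + (h/2)·k2); k4 = f(s_n + h, y_n + h·k3); y_{n+1} = y_n + (h/6)·(k1 + 2k2 + 2k3 + k4).
s=0.000000, y=-0.300000:
  k1 = f(0.000000, -0.300000) = 0.000000
  k2 = f(0.085000, -0.300000) = -0.010710
  k3 = f(0.085000, -0.300910) = -0.010742
  k4 = f(0.170000, -0.301826) = -0.021550
  y ← -0.300000 + (0.17/6)·(k1 + 2k2 + 2k3 + k4) = -0.301826
y(0.17) ≈ -0.3018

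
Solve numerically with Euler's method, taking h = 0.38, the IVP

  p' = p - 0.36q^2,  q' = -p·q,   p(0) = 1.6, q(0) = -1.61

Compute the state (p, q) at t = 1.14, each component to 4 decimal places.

3.4497, -0.0091

Euler on (p,q): p_{n+1} = p_n + h·p', q_{n+1} = q_n + h·q'.
0.000000: (1.600000, -1.610000); f=(0.666844, 2.576000) → (1.853401, -0.631120)
0.380000: (1.853401, -0.631120); f=(1.710008, 1.169718) → (2.503204, -0.186627)
0.760000: (2.503204, -0.186627); f=(2.490665, 0.467166) → (3.449657, -0.009104)
(p(1.14), q(1.14)) ≈ (3.4497, -0.0091)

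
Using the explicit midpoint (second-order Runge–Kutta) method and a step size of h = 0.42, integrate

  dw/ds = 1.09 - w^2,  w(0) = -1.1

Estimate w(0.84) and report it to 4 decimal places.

-1.3562

Midpoint: k1 = f(s_n, w_n); k2 = f(s_n + h/2, w_n + (h/2)·k1); w_{n+1} = w_n + h·k2.
s=0.000000, w=-1.100000:
  k1 = f(0.000000, -1.100000) = -0.120000
  k2 = f(0.210000, -1.125200) = -0.176075
  w ← -1.100000 + 0.42·(-0.176075) = -1.173952
s=0.420000, w=-1.173952:
  k1 = f(0.420000, -1.173952) = -0.288162
  k2 = f(0.630000, -1.234466) = -0.433905
  w ← -1.173952 + 0.42·(-0.433905) = -1.356192
w(0.84) ≈ -1.3562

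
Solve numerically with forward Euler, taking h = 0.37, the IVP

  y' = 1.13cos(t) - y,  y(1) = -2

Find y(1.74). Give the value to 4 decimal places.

Euler: y_{n+1} = y_n + h·f(t_n, y_n).
t=1.000000, y=-2.000000: f=2.610542 → y ← -2.000000 + 0.37·2.610542 = -1.034100
t=1.370000, y=-1.034100: f=1.259478 → y ← -1.034100 + 0.37·1.259478 = -0.568093
y(1.74) ≈ -0.5681

-0.5681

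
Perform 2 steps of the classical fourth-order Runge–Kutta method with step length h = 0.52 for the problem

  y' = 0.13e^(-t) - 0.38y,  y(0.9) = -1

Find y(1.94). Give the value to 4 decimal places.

-0.6463

RK4: k1 = f(t_n, y_n); k2 = f(t_n + h/2, y_n + (h/2)·k1); k3 = f(t_n + h/2, y_n + (h/2)·k2); k4 = f(t_n + h, y_n + h·k3); y_{n+1} = y_n + (h/6)·(k1 + 2k2 + 2k3 + k4).
t=0.900000, y=-1.000000:
  k1 = f(0.900000, -1.000000) = 0.432854
  k2 = f(1.160000, -0.887458) = 0.377987
  k3 = f(1.160000, -0.901723) = 0.383408
  k4 = f(1.420000, -0.800628) = 0.335661
  y ← -1.000000 + (0.52/6)·(k1 + 2k2 + 2k3 + k4) = -0.801420
t=1.420000, y=-0.801420:
  k1 = f(1.420000, -0.801420) = 0.335962
  k2 = f(1.680000, -0.714070) = 0.295575
  k3 = f(1.680000, -0.724571) = 0.299565
  k4 = f(1.940000, -0.645646) = 0.264027
  y ← -0.801420 + (0.52/6)·(k1 + 2k2 + 2k3 + k4) = -0.646263
y(1.94) ≈ -0.6463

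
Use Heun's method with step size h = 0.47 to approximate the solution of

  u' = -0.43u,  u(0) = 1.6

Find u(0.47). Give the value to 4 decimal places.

Heun: k1 = f(s_n, u_n); k2 = f(s_n + h, u_n + h·k1); u_{n+1} = u_n + (h/2)·(k1 + k2).
s=0.000000, u=1.600000:
  k1 = f(0.000000, 1.600000) = -0.688000
  k2 = f(0.470000, 1.276640) = -0.548955
  u ← 1.600000 + (0.47/2)·(-0.688000 + (-0.548955)) = 1.309316
u(0.47) ≈ 1.3093

1.3093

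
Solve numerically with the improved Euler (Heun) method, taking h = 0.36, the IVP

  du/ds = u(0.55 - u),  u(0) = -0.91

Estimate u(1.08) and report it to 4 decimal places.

Heun: k1 = f(s_n, u_n); k2 = f(s_n + h, u_n + h·k1); u_{n+1} = u_n + (h/2)·(k1 + k2).
s=0.000000, u=-0.910000:
  k1 = f(0.000000, -0.910000) = -1.328600
  k2 = f(0.360000, -1.388296) = -2.690929
  u ← -0.910000 + (0.36/2)·(-1.328600 + (-2.690929)) = -1.633515
s=0.360000, u=-1.633515:
  k1 = f(0.360000, -1.633515) = -3.566805
  k2 = f(0.720000, -2.917565) = -10.116846
  u ← -1.633515 + (0.36/2)·(-3.566805 + (-10.116846)) = -4.096572
s=0.720000, u=-4.096572:
  k1 = f(0.720000, -4.096572) = -19.035020
  k2 = f(1.080000, -10.949179) = -125.906580
  u ← -4.096572 + (0.36/2)·(-19.035020 + (-125.906580)) = -30.186060
u(1.08) ≈ -30.1861

-30.1861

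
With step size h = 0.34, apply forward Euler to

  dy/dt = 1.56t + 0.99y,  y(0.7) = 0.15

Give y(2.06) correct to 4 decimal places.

4.2414

Euler: y_{n+1} = y_n + h·f(t_n, y_n).
t=0.700000, y=0.150000: f=1.240500 → y ← 0.150000 + 0.34·1.240500 = 0.571770
t=1.040000, y=0.571770: f=2.188452 → y ← 0.571770 + 0.34·2.188452 = 1.315844
t=1.380000, y=1.315844: f=3.455485 → y ← 1.315844 + 0.34·3.455485 = 2.490709
t=1.720000, y=2.490709: f=5.149002 → y ← 2.490709 + 0.34·5.149002 = 4.241369
y(2.06) ≈ 4.2414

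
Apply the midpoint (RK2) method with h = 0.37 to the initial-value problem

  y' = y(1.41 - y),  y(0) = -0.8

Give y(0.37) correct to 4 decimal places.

Midpoint: k1 = f(t_n, y_n); k2 = f(t_n + h/2, y_n + (h/2)·k1); y_{n+1} = y_n + h·k2.
t=0.000000, y=-0.800000:
  k1 = f(0.000000, -0.800000) = -1.768000
  k2 = f(0.185000, -1.127080) = -2.859492
  y ← -0.800000 + 0.37·(-2.859492) = -1.858012
y(0.37) ≈ -1.8580

-1.8580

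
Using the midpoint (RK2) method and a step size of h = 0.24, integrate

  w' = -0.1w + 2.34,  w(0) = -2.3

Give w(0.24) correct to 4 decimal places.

-1.6906

Midpoint: k1 = f(s_n, w_n); k2 = f(s_n + h/2, w_n + (h/2)·k1); w_{n+1} = w_n + h·k2.
s=0.000000, w=-2.300000:
  k1 = f(0.000000, -2.300000) = 2.570000
  k2 = f(0.120000, -1.991600) = 2.539160
  w ← -2.300000 + 0.24·2.539160 = -1.690602
w(0.24) ≈ -1.6906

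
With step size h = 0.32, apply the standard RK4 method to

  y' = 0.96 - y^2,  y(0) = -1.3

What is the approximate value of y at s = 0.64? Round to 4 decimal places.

RK4: k1 = f(s_n, y_n); k2 = f(s_n + h/2, y_n + (h/2)·k1); k3 = f(s_n + h/2, y_n + (h/2)·k2); k4 = f(s_n + h, y_n + h·k3); y_{n+1} = y_n + (h/6)·(k1 + 2k2 + 2k3 + k4).
s=0.000000, y=-1.300000:
  k1 = f(0.000000, -1.300000) = -0.730000
  k2 = f(0.160000, -1.416800) = -1.047322
  k3 = f(0.160000, -1.467572) = -1.193766
  k4 = f(0.320000, -1.682005) = -1.869142
  y ← -1.300000 + (0.32/6)·(k1 + 2k2 + 2k3 + k4) = -1.677670
s=0.320000, y=-1.677670:
  k1 = f(0.320000, -1.677670) = -1.854578
  k2 = f(0.480000, -1.974403) = -2.938266
  k3 = f(0.480000, -2.147793) = -3.653014
  k4 = f(0.640000, -2.846635) = -7.143331
  y ← -1.677670 + (0.32/6)·(k1 + 2k2 + 2k3 + k4) = -2.860629
y(0.64) ≈ -2.8606

-2.8606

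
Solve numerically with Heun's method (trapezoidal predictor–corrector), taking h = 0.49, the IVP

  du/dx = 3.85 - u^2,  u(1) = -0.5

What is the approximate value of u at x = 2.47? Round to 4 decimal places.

Heun: k1 = f(x_n, u_n); k2 = f(x_n + h, u_n + h·k1); u_{n+1} = u_n + (h/2)·(k1 + k2).
x=1.000000, u=-0.500000:
  k1 = f(1.000000, -0.500000) = 3.600000
  k2 = f(1.490000, 1.264000) = 2.252304
  u ← -0.500000 + (0.49/2)·(3.600000 + 2.252304) = 0.933814
x=1.490000, u=0.933814:
  k1 = f(1.490000, 0.933814) = 2.977991
  k2 = f(1.980000, 2.393030) = -1.876592
  u ← 0.933814 + (0.49/2)·(2.977991 + (-1.876592)) = 1.203657
x=1.980000, u=1.203657:
  k1 = f(1.980000, 1.203657) = 2.401209
  k2 = f(2.470000, 2.380250) = -1.815589
  u ← 1.203657 + (0.49/2)·(2.401209 + (-1.815589)) = 1.347134
u(2.47) ≈ 1.3471

1.3471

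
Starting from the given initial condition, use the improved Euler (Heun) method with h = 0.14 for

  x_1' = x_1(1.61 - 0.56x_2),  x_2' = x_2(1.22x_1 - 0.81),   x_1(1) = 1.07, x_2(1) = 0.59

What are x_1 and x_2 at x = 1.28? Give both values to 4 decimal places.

Heun on (x_1,x_2): k1 = f(x_n, state_n); k2 = f(x_n + h, state_n + h·k1); state_{n+1} = state_n + (h/2)·(k1 + k2).
1.000000: (1.070000, 0.590000)
  k1 = (1.369172, 0.292286)
  predictor → (1.261684, 0.630920)
  k2 = (1.585539, 0.460101)
  → (1.276830, 0.642667)
1.140000: (1.276830, 0.642667)
  k1 = (1.596173, 0.480543)
  predictor → (1.500294, 0.709943)
  k2 = (1.819004, 0.724397)
  → (1.515892, 0.727013)
(x_1(1.28), x_2(1.28)) ≈ (1.5159, 0.7270)

1.5159, 0.7270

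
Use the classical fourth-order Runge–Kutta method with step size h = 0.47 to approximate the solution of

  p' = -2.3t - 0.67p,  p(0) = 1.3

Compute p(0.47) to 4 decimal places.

RK4: k1 = f(t_n, p_n); k2 = f(t_n + h/2, p_n + (h/2)·k1); k3 = f(t_n + h/2, p_n + (h/2)·k2); k4 = f(t_n + h, p_n + h·k3); p_{n+1} = p_n + (h/6)·(k1 + 2k2 + 2k3 + k4).
t=0.000000, p=1.300000:
  k1 = f(0.000000, 1.300000) = -0.871000
  k2 = f(0.235000, 1.095315) = -1.274361
  k3 = f(0.235000, 1.000525) = -1.210852
  k4 = f(0.470000, 0.730900) = -1.570703
  p ← 1.300000 + (0.47/6)·(k1 + 2k2 + 2k3 + k4) = 0.719383
p(0.47) ≈ 0.7194

0.7194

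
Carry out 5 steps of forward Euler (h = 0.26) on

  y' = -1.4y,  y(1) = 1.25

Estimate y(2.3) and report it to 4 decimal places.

Euler: y_{n+1} = y_n + h·f(t_n, y_n).
t=1.000000, y=1.250000: f=-1.750000 → y ← 1.250000 + 0.26·(-1.750000) = 0.795000
t=1.260000, y=0.795000: f=-1.113000 → y ← 0.795000 + 0.26·(-1.113000) = 0.505620
t=1.520000, y=0.505620: f=-0.707868 → y ← 0.505620 + 0.26·(-0.707868) = 0.321574
t=1.780000, y=0.321574: f=-0.450204 → y ← 0.321574 + 0.26·(-0.450204) = 0.204521
t=2.040000, y=0.204521: f=-0.286330 → y ← 0.204521 + 0.26·(-0.286330) = 0.130076
y(2.3) ≈ 0.1301

0.1301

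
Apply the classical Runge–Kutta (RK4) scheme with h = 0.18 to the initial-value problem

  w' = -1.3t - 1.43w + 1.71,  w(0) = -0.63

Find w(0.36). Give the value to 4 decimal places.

RK4: k1 = f(t_n, w_n); k2 = f(t_n + h/2, w_n + (h/2)·k1); k3 = f(t_n + h/2, w_n + (h/2)·k2); k4 = f(t_n + h, w_n + h·k3); w_{n+1} = w_n + (h/6)·(k1 + 2k2 + 2k3 + k4).
t=0.000000, w=-0.630000:
  k1 = f(0.000000, -0.630000) = 2.610900
  k2 = f(0.090000, -0.395019) = 2.157877
  k3 = f(0.090000, -0.435791) = 2.216181
  k4 = f(0.180000, -0.231087) = 1.806455
  w ← -0.630000 + (0.18/6)·(k1 + 2k2 + 2k3 + k4) = -0.235036
t=0.180000, w=-0.235036:
  k1 = f(0.180000, -0.235036) = 1.812101
  k2 = f(0.270000, -0.071947) = 1.461884
  k3 = f(0.270000, -0.103466) = 1.506957
  k4 = f(0.360000, 0.036216) = 1.190211
  w ← -0.235036 + (0.18/6)·(k1 + 2k2 + 2k3 + k4) = 0.033164
w(0.36) ≈ 0.0332

0.0332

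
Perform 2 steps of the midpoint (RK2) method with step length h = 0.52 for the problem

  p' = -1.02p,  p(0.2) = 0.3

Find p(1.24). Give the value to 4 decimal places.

Midpoint: k1 = f(t_n, p_n); k2 = f(t_n + h/2, p_n + (h/2)·k1); p_{n+1} = p_n + h·k2.
t=0.200000, p=0.300000:
  k1 = f(0.200000, 0.300000) = -0.306000
  k2 = f(0.460000, 0.220440) = -0.224849
  p ← 0.300000 + 0.52·(-0.224849) = 0.183079
t=0.720000, p=0.183079:
  k1 = f(0.720000, 0.183079) = -0.186740
  k2 = f(0.980000, 0.134526) = -0.137217
  p ← 0.183079 + 0.52·(-0.137217) = 0.111726
p(1.24) ≈ 0.1117

0.1117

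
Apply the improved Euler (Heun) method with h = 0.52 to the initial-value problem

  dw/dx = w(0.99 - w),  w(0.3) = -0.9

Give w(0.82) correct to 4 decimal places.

-2.6296

Heun: k1 = f(x_n, w_n); k2 = f(x_n + h, w_n + h·k1); w_{n+1} = w_n + (h/2)·(k1 + k2).
x=0.300000, w=-0.900000:
  k1 = f(0.300000, -0.900000) = -1.701000
  k2 = f(0.820000, -1.784520) = -4.951186
  w ← -0.900000 + (0.52/2)·(-1.701000 + (-4.951186)) = -2.629568
w(0.82) ≈ -2.6296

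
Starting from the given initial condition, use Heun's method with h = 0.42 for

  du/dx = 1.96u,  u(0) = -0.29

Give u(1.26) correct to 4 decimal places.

-2.9308

Heun: k1 = f(x_n, u_n); k2 = f(x_n + h, u_n + h·k1); u_{n+1} = u_n + (h/2)·(k1 + k2).
x=0.000000, u=-0.290000:
  k1 = f(0.000000, -0.290000) = -0.568400
  k2 = f(0.420000, -0.528728) = -1.036307
  u ← -0.290000 + (0.42/2)·(-0.568400 + (-1.036307)) = -0.626988
x=0.420000, u=-0.626988:
  k1 = f(0.420000, -0.626988) = -1.228897
  k2 = f(0.840000, -1.143125) = -2.240526
  u ← -0.626988 + (0.42/2)·(-1.228897 + (-2.240526)) = -1.355567
x=0.840000, u=-1.355567:
  k1 = f(0.840000, -1.355567) = -2.656912
  k2 = f(1.260000, -2.471470) = -4.844082
  u ← -1.355567 + (0.42/2)·(-2.656912 + (-4.844082)) = -2.930776
u(1.26) ≈ -2.9308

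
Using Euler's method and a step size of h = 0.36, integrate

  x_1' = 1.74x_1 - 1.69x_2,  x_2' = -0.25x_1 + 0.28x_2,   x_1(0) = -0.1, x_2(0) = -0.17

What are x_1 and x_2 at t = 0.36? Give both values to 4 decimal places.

-0.0592, -0.1781

Euler on (x_1,x_2): x_1_{n+1} = x_1_n + h·x_1', x_2_{n+1} = x_2_n + h·x_2'.
0.000000: (-0.100000, -0.170000); f=(0.113300, -0.022600) → (-0.059212, -0.178136)
(x_1(0.36), x_2(0.36)) ≈ (-0.0592, -0.1781)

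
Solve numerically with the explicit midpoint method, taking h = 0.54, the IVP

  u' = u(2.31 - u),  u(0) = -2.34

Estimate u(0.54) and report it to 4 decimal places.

Midpoint: k1 = f(x_n, u_n); k2 = f(x_n + h/2, u_n + (h/2)·k1); u_{n+1} = u_n + h·k2.
x=0.000000, u=-2.340000:
  k1 = f(0.000000, -2.340000) = -10.881000
  k2 = f(0.270000, -5.277870) = -40.047791
  u ← -2.340000 + 0.54·(-40.047791) = -23.965807
u(0.54) ≈ -23.9658

-23.9658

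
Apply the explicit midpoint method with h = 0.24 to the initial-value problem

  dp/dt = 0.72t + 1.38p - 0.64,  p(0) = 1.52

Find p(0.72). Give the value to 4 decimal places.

3.5293

Midpoint: k1 = f(t_n, p_n); k2 = f(t_n + h/2, p_n + (h/2)·k1); p_{n+1} = p_n + h·k2.
t=0.000000, p=1.520000:
  k1 = f(0.000000, 1.520000) = 1.457600
  k2 = f(0.120000, 1.694912) = 1.785379
  p ← 1.520000 + 0.24·1.785379 = 1.948491
t=0.240000, p=1.948491:
  k1 = f(0.240000, 1.948491) = 2.221717
  k2 = f(0.360000, 2.215097) = 2.676034
  p ← 1.948491 + 0.24·2.676034 = 2.590739
t=0.480000, p=2.590739:
  k1 = f(0.480000, 2.590739) = 3.280820
  k2 = f(0.600000, 2.984437) = 3.910524
  p ← 2.590739 + 0.24·3.910524 = 3.529265
p(0.72) ≈ 3.5293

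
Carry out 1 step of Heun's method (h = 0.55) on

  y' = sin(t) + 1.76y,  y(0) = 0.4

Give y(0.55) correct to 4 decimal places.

1.1183

Heun: k1 = f(t_n, y_n); k2 = f(t_n + h, y_n + h·k1); y_{n+1} = y_n + (h/2)·(k1 + k2).
t=0.000000, y=0.400000:
  k1 = f(0.000000, 0.400000) = 0.704000
  k2 = f(0.550000, 0.787200) = 1.908159
  y ← 0.400000 + (0.55/2)·(0.704000 + 1.908159) = 1.118344
y(0.55) ≈ 1.1183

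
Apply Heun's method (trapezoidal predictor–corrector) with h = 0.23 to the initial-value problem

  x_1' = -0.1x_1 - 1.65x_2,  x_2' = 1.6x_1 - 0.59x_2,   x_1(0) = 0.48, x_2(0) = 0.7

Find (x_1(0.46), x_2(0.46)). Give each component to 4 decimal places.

-0.0801, 0.6475

Heun on (x_1,x_2): k1 = f(t_n, state_n); k2 = f(t_n + h, state_n + h·k1); state_{n+1} = state_n + (h/2)·(k1 + k2).
0.000000: (0.480000, 0.700000)
  k1 = (-1.203000, 0.355000)
  predictor → (0.203310, 0.781650)
  k2 = (-1.310053, -0.135877)
  → (0.190999, 0.725199)
0.230000: (0.190999, 0.725199)
  k1 = (-1.215678, -0.122269)
  predictor → (-0.088607, 0.697077)
  k2 = (-1.141317, -0.553047)
  → (-0.080056, 0.647538)
(x_1(0.46), x_2(0.46)) ≈ (-0.0801, 0.6475)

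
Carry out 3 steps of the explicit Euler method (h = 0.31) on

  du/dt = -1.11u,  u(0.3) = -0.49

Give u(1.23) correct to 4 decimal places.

Euler: u_{n+1} = u_n + h·f(t_n, u_n).
t=0.300000, u=-0.490000: f=0.543900 → u ← -0.490000 + 0.31·0.543900 = -0.321391
t=0.610000, u=-0.321391: f=0.356744 → u ← -0.321391 + 0.31·0.356744 = -0.210800
t=0.920000, u=-0.210800: f=0.233988 → u ← -0.210800 + 0.31·0.233988 = -0.138264
u(1.23) ≈ -0.1383

-0.1383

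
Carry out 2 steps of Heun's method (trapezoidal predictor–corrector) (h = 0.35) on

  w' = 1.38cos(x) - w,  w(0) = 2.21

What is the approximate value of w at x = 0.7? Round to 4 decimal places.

Heun: k1 = f(x_n, w_n); k2 = f(x_n + h, w_n + h·k1); w_{n+1} = w_n + (h/2)·(k1 + k2).
x=0.000000, w=2.210000:
  k1 = f(0.000000, 2.210000) = -0.830000
  k2 = f(0.350000, 1.919500) = -0.623166
  w ← 2.210000 + (0.35/2)·(-0.830000 + (-0.623166)) = 1.955696
x=0.350000, w=1.955696:
  k1 = f(0.350000, 1.955696) = -0.659362
  k2 = f(0.700000, 1.724919) = -0.669437
  w ← 1.955696 + (0.35/2)·(-0.659362 + (-0.669437)) = 1.723156
w(0.7) ≈ 1.7232

1.7232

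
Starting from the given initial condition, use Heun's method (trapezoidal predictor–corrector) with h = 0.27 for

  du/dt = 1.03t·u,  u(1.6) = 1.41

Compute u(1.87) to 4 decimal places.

Heun: k1 = f(t_n, u_n); k2 = f(t_n + h, u_n + h·k1); u_{n+1} = u_n + (h/2)·(k1 + k2).
t=1.600000, u=1.410000:
  k1 = f(1.600000, 1.410000) = 2.323680
  k2 = f(1.870000, 2.037394) = 3.924224
  u ← 1.410000 + (0.27/2)·(2.323680 + 3.924224) = 2.253467
u(1.87) ≈ 2.2535

2.2535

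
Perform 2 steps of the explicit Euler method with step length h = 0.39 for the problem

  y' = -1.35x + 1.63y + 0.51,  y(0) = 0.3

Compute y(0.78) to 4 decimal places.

1.1216

Euler: y_{n+1} = y_n + h·f(x_n, y_n).
x=0.000000, y=0.300000: f=0.999000 → y ← 0.300000 + 0.39·0.999000 = 0.689610
x=0.390000, y=0.689610: f=1.107564 → y ← 0.689610 + 0.39·1.107564 = 1.121560
y(0.78) ≈ 1.1216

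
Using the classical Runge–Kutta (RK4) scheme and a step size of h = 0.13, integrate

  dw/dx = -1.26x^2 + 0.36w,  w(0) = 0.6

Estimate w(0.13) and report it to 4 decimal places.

0.6278

RK4: k1 = f(x_n, w_n); k2 = f(x_n + h/2, w_n + (h/2)·k1); k3 = f(x_n + h/2, w_n + (h/2)·k2); k4 = f(x_n + h, w_n + h·k3); w_{n+1} = w_n + (h/6)·(k1 + 2k2 + 2k3 + k4).
x=0.000000, w=0.600000:
  k1 = f(0.000000, 0.600000) = 0.216000
  k2 = f(0.065000, 0.614040) = 0.215731
  k3 = f(0.065000, 0.614023) = 0.215725
  k4 = f(0.130000, 0.628044) = 0.204802
  w ← 0.600000 + (0.13/6)·(k1 + 2k2 + 2k3 + k4) = 0.627814
w(0.13) ≈ 0.6278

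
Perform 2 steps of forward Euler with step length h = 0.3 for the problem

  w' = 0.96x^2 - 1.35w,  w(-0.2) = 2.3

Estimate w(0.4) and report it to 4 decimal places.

Euler: w_{n+1} = w_n + h·f(x_n, w_n).
x=-0.200000, w=2.300000: f=-3.066600 → w ← 2.300000 + 0.3·(-3.066600) = 1.380020
x=0.100000, w=1.380020: f=-1.853427 → w ← 1.380020 + 0.3·(-1.853427) = 0.823992
w(0.4) ≈ 0.8240

0.8240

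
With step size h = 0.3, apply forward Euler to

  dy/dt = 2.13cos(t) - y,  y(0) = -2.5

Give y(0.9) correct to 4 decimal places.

0.4103

Euler: y_{n+1} = y_n + h·f(t_n, y_n).
t=0.000000, y=-2.500000: f=4.630000 → y ← -2.500000 + 0.3·4.630000 = -1.111000
t=0.300000, y=-1.111000: f=3.145867 → y ← -1.111000 + 0.3·3.145867 = -0.167240
t=0.600000, y=-0.167240: f=1.925205 → y ← -0.167240 + 0.3·1.925205 = 0.410321
y(0.9) ≈ 0.4103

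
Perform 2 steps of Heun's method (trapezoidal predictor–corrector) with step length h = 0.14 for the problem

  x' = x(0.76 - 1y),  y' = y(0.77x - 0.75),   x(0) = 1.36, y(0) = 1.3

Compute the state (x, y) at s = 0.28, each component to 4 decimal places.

1.1539, 1.3816

Heun on (x,y): k1 = f(s_n, state_n); k2 = f(s_n + h, state_n + h·k1); state_{n+1} = state_n + (h/2)·(k1 + k2).
0.000000: (1.360000, 1.300000)
  k1 = (-0.734400, 0.386360)
  predictor → (1.257184, 1.354090)
  k2 = (-0.746881, 0.295235)
  → (1.256310, 1.347712)
0.140000: (1.256310, 1.347712)
  k1 = (-0.738348, 0.292937)
  predictor → (1.152942, 1.388723)
  k2 = (-0.724881, 0.191317)
  → (1.153884, 1.381609)
(x(0.28), y(0.28)) ≈ (1.1539, 1.3816)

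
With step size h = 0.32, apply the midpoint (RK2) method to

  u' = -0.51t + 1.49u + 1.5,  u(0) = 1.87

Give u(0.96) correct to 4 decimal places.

Midpoint: k1 = f(t_n, u_n); k2 = f(t_n + h/2, u_n + (h/2)·k1); u_{n+1} = u_n + h·k2.
t=0.000000, u=1.870000:
  k1 = f(0.000000, 1.870000) = 4.286300
  k2 = f(0.160000, 2.555808) = 5.226554
  u ← 1.870000 + 0.32·5.226554 = 3.542497
t=0.320000, u=3.542497:
  k1 = f(0.320000, 3.542497) = 6.615121
  k2 = f(0.480000, 4.600917) = 8.110566
  u ← 3.542497 + 0.32·8.110566 = 6.137878
t=0.640000, u=6.137878:
  k1 = f(0.640000, 6.137878) = 10.319039
  k2 = f(0.800000, 7.788924) = 12.697497
  u ← 6.137878 + 0.32·12.697497 = 10.201077
u(0.96) ≈ 10.2011

10.2011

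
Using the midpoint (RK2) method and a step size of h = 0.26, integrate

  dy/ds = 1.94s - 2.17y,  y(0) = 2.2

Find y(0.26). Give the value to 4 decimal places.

Midpoint: k1 = f(s_n, y_n); k2 = f(s_n + h/2, y_n + (h/2)·k1); y_{n+1} = y_n + h·k2.
s=0.000000, y=2.200000:
  k1 = f(0.000000, 2.200000) = -4.774000
  k2 = f(0.130000, 1.579380) = -3.175055
  y ← 2.200000 + 0.26·(-3.175055) = 1.374486
y(0.26) ≈ 1.3745

1.3745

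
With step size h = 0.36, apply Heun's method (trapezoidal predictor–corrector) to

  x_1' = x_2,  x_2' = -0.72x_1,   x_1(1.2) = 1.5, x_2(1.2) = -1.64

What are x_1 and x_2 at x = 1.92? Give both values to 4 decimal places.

0.0976, -2.0788

Heun on (x_1,x_2): k1 = f(x_n, state_n); k2 = f(x_n + h, state_n + h·k1); state_{n+1} = state_n + (h/2)·(k1 + k2).
1.200000: (1.500000, -1.640000)
  k1 = (-1.640000, -1.080000)
  predictor → (0.909600, -2.028800)
  k2 = (-2.028800, -0.654912)
  → (0.839616, -1.952284)
1.560000: (0.839616, -1.952284)
  k1 = (-1.952284, -0.604524)
  predictor → (0.136794, -2.169913)
  k2 = (-2.169913, -0.098491)
  → (0.097621, -2.078827)
(x_1(1.92), x_2(1.92)) ≈ (0.0976, -2.0788)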